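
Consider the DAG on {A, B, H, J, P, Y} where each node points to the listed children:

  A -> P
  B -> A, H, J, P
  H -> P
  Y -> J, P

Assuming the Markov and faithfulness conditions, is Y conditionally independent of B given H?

Yes

Enumerating the 4 paths from Y to B and testing each for blocking by {H}:
Path 1: Y → P ← A ← B
  P is a collider here and neither P nor any of its descendants is conditioned on, so the collider stays closed — the path is blocked at P.
Path 2: Y → P ← H ← B
  P is a collider here and neither P nor any of its descendants is conditioned on, so the collider stays closed — the path is blocked at P.
Path 3: Y → P ← B
  P is a collider here and neither P nor any of its descendants is conditioned on, so the collider stays closed — the path is blocked at P.
Path 4: Y → J ← B
  J is a collider here and neither J nor any of its descendants is conditioned on, so the collider stays closed — the path is blocked at J.
All paths are blocked; Y ⊥ B | {H} holds.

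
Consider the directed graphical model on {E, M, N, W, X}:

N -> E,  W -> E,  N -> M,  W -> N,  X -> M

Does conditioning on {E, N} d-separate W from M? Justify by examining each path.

Yes

We examine all 2 paths between W and M:
Path 1: W → E ← N → M
  N is a fork here and N is conditioned on, so the path is blocked at N.
Path 2: W → N → M
  N is a chain here and N is conditioned on, so the path is blocked at N.
Since every path is blocked, d-separation holds.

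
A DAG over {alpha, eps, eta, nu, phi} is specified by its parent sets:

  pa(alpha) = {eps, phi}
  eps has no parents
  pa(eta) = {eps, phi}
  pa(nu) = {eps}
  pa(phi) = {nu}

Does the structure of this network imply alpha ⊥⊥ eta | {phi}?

Enumerating the 4 paths from alpha to eta and testing each for blocking by {phi}:
Path 1: alpha ← phi ← nu ← eps → eta
  phi is a chain here and phi is conditioned on, so the path is blocked at phi.
Path 2: alpha ← phi → eta
  phi is a fork here and phi is conditioned on, so the path is blocked at phi.
Path 3: alpha ← eps → nu → phi → eta
  phi is a chain here and phi is conditioned on, so the path is blocked at phi.
Path 4: alpha ← eps → eta
  eps is a fork and eps is not conditioned on — no node blocks this path, so it is active.
Since the path alpha ← eps → eta is active, alpha and eta are not d-separated given {phi}.

No — alpha and eta are not d-separated given {phi}.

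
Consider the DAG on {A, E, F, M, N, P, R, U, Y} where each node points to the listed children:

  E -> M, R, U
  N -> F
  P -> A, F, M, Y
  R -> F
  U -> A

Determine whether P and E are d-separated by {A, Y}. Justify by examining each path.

We examine all 3 paths between P and E:
Path 1: P → A ← U ← E
  A is a collider and A is conditioned on, which opens it; U is a chain and U is not conditioned on — no node blocks this path, so it is active.
Path 2: P → M ← E
  M is a collider here and neither M nor any of its descendants is conditioned on, so the collider stays closed — the path is blocked at M.
Path 3: P → F ← R ← E
  F is a collider here and neither F nor any of its descendants is conditioned on, so the collider stays closed — the path is blocked at F.
Because an active path exists, P and E are not d-separated.

No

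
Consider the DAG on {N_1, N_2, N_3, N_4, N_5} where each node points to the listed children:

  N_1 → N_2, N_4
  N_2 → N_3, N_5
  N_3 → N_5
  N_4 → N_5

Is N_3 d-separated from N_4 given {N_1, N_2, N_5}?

No

There are 4 undirected paths between N_3 and N_4; checking each against the conditioning set {N_1, N_2, N_5}:
Path 1: N_3 ← N_2 ← N_1 → N_4
  N_2 is a chain here and N_2 is conditioned on, so the path is blocked at N_2.
Path 2: N_3 ← N_2 → N_5 ← N_4
  N_2 is a fork here and N_2 is conditioned on, so the path is blocked at N_2.
Path 3: N_3 → N_5 ← N_4
  N_5 is a collider and N_5 is conditioned on, which opens it — no node blocks this path, so it is active.
Path 4: N_3 → N_5 ← N_2 ← N_1 → N_4
  N_2 is a chain here and N_2 is conditioned on, so the path is blocked at N_2.
Since the path N_3 → N_5 ← N_4 is active, N_3 and N_4 are not d-separated given {N_1, N_2, N_5}.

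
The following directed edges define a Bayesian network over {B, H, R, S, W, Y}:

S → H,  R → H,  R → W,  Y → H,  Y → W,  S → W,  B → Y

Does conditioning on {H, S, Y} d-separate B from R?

Yes — B and R are d-separated given {H, S, Y}.

Enumerating the 4 paths from B to R and testing each for blocking by {H, S, Y}:
Path 1: B → Y → W ← S → H ← R
  Y is a chain here and Y is conditioned on, so the path is blocked at Y.
Path 2: B → Y → W ← R
  Y is a chain here and Y is conditioned on, so the path is blocked at Y.
Path 3: B → Y → H ← S → W ← R
  Y is a chain here and Y is conditioned on, so the path is blocked at Y.
Path 4: B → Y → H ← R
  Y is a chain here and Y is conditioned on, so the path is blocked at Y.
Every path is blocked, so B and R are d-separated given {H, S, Y}.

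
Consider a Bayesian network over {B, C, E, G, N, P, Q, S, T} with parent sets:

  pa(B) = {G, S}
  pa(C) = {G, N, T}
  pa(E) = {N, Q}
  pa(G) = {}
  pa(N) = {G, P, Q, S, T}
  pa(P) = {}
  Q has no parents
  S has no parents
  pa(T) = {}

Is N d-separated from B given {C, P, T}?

Enumerating the 4 paths from N to B and testing each for blocking by {C, P, T}:
  1. N ← S → B — S:fork[open] ⇒ active
  2. N ← G → B — G:fork[open] ⇒ active
  3. N → C ← G → B — C:collider[open]; G:fork[open] ⇒ active
  4. N ← T → C ← G → B — T:fork[blocks]; C:collider[open]; G:fork[open] ⇒ blocked
Because an active path exists, N and B are not d-separated.

No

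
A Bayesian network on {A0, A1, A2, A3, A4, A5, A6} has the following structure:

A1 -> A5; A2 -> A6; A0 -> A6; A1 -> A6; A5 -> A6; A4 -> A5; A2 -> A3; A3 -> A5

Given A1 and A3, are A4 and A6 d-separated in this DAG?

No

3 paths connect A4 and A6; each must be blocked for d-separation to hold:
  1. A4 → A5 → A6 — A5:chain[open] ⇒ active
  2. A4 → A5 ← A1 → A6 — A5:collider[blocks]; A1:fork[blocks] ⇒ blocked
  3. A4 → A5 ← A3 ← A2 → A6 — A5:collider[blocks]; A3:chain[blocks]; A2:fork[open] ⇒ blocked
Since the path A4 → A5 → A6 is active, A4 and A6 are not d-separated given {A1, A3}.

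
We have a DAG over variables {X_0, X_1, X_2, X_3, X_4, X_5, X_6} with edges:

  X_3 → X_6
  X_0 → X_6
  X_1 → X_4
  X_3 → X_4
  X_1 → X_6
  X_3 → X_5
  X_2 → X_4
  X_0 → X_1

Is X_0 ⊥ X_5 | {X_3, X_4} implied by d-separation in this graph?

4 paths connect X_0 and X_5; each must be blocked for d-separation to hold:
Path 1: X_0 → X_6 ← X_3 → X_5
  X_6 is a collider here and neither X_6 nor any of its descendants is conditioned on, so the collider stays closed — the path is blocked at X_6.
Path 2: X_0 → X_6 ← X_1 → X_4 ← X_3 → X_5
  X_6 is a collider here and neither X_6 nor any of its descendants is conditioned on, so the collider stays closed — the path is blocked at X_6.
Path 3: X_0 → X_1 → X_4 ← X_3 → X_5
  X_3 is a fork here and X_3 is conditioned on, so the path is blocked at X_3.
Path 4: X_0 → X_1 → X_6 ← X_3 → X_5
  X_6 is a collider here and neither X_6 nor any of its descendants is conditioned on, so the collider stays closed — the path is blocked at X_6.
Since every path is blocked, d-separation holds.

Yes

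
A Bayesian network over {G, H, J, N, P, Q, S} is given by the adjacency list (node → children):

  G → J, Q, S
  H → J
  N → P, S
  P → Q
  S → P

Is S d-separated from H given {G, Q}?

3 paths connect S and H; each must be blocked for d-separation to hold:
Path 1: S ← G → J ← H
  G is a fork here and G is conditioned on, so the path is blocked at G.
Path 2: S → P → Q ← G → J ← H
  G is a fork here and G is conditioned on, so the path is blocked at G.
Path 3: S ← N → P → Q ← G → J ← H
  G is a fork here and G is conditioned on, so the path is blocked at G.
Every path is blocked, so S and H are d-separated given {G, Q}.

Yes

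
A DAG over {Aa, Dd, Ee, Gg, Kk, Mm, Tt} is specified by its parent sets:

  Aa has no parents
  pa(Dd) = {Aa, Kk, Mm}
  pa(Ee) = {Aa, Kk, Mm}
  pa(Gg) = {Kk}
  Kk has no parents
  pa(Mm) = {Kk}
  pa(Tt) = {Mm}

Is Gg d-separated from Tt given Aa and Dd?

No — Gg and Tt are not d-separated given {Aa, Dd}.

There are 5 undirected paths between Gg and Tt; checking each against the conditioning set {Aa, Dd}:
  1. Gg ← Kk → Dd ← Aa → Ee ← Mm → Tt — Kk:fork[open]; Dd:collider[open]; Aa:fork[blocks]; Ee:collider[blocks]; Mm:fork[open] ⇒ blocked
  2. Gg ← Kk → Dd ← Mm → Tt — Kk:fork[open]; Dd:collider[open]; Mm:fork[open] ⇒ active
  3. Gg ← Kk → Mm → Tt — Kk:fork[open]; Mm:chain[open] ⇒ active
  4. Gg ← Kk → Ee ← Aa → Dd ← Mm → Tt — Kk:fork[open]; Ee:collider[blocks]; Aa:fork[blocks]; Dd:collider[open]; Mm:fork[open] ⇒ blocked
  5. Gg ← Kk → Ee ← Mm → Tt — Kk:fork[open]; Ee:collider[blocks]; Mm:fork[open] ⇒ blocked
At least one path is unblocked, so d-separation fails.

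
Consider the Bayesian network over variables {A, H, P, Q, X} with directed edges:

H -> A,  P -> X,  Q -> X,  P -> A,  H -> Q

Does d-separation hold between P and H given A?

There are 2 undirected paths between P and H; checking each against the conditioning set {A}:
  1. P → X ← Q ← H — X:collider[blocks]; Q:chain[open] ⇒ blocked
  2. P → A ← H — A:collider[open] ⇒ active
At least one path is unblocked, so d-separation fails.

No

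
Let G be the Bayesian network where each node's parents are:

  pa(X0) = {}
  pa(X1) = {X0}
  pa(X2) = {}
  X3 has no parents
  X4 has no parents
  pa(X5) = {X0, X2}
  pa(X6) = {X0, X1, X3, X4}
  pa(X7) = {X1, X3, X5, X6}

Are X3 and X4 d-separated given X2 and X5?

6 paths connect X3 and X4; each must be blocked for d-separation to hold:
Path 1: X3 → X6 ← X4
  X6 is a collider here and neither X6 nor any of its descendants is conditioned on, so the collider stays closed — the path is blocked at X6.
Path 2: X3 → X7 ← X6 ← X4
  X7 is a collider here and neither X7 nor any of its descendants is conditioned on, so the collider stays closed — the path is blocked at X7.
Path 3: X3 → X7 ← X5 ← X0 → X6 ← X4
  X7 is a collider here and neither X7 nor any of its descendants is conditioned on, so the collider stays closed — the path is blocked at X7.
Path 4: X3 → X7 ← X5 ← X0 → X1 → X6 ← X4
  X7 is a collider here and neither X7 nor any of its descendants is conditioned on, so the collider stays closed — the path is blocked at X7.
Path 5: X3 → X7 ← X1 → X6 ← X4
  X7 is a collider here and neither X7 nor any of its descendants is conditioned on, so the collider stays closed — the path is blocked at X7.
Path 6: X3 → X7 ← X1 ← X0 → X6 ← X4
  X7 is a collider here and neither X7 nor any of its descendants is conditioned on, so the collider stays closed — the path is blocked at X7.
Every path is blocked, so X3 and X4 are d-separated given {X2, X5}.

Yes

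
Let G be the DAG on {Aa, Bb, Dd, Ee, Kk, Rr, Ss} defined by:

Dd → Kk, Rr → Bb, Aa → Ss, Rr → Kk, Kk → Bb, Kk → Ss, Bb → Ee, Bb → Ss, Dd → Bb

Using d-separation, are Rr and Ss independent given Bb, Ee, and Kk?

6 paths connect Rr and Ss; each must be blocked for d-separation to hold:
  1. Rr → Bb → Ss — Bb:chain[blocks] ⇒ blocked
  2. Rr → Bb ← Kk → Ss — Bb:collider[open]; Kk:fork[blocks] ⇒ blocked
  3. Rr → Bb ← Dd → Kk → Ss — Bb:collider[open]; Dd:fork[open]; Kk:chain[blocks] ⇒ blocked
  4. Rr → Kk → Ss — Kk:chain[blocks] ⇒ blocked
  5. Rr → Kk → Bb → Ss — Kk:chain[blocks]; Bb:chain[blocks] ⇒ blocked
  6. Rr → Kk ← Dd → Bb → Ss — Kk:collider[open]; Dd:fork[open]; Bb:chain[blocks] ⇒ blocked
Every path is blocked, so Rr and Ss are d-separated given {Bb, Ee, Kk}.

Yes — Rr and Ss are d-separated given {Bb, Ee, Kk}.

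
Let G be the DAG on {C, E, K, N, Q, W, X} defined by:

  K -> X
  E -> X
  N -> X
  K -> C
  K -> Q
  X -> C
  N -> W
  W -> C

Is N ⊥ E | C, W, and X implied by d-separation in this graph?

Enumerating the 3 paths from N to E and testing each for blocking by {C, W, X}:
Path 1: N → W → C ← K → X ← E
  W is a chain here and W is conditioned on, so the path is blocked at W.
Path 2: N → W → C ← X ← E
  W is a chain here and W is conditioned on, so the path is blocked at W.
Path 3: N → X ← E
  X is a collider and X is conditioned on, which opens it — no node blocks this path, so it is active.
Since the path N → X ← E is active, N and E are not d-separated given {C, W, X}.

No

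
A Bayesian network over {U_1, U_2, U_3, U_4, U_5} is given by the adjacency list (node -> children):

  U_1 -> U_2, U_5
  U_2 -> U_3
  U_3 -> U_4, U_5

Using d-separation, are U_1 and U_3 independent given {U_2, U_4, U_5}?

No

2 paths connect U_1 and U_3; each must be blocked for d-separation to hold:
  1. U_1 → U_5 ← U_3 — U_5:collider[open] ⇒ active
  2. U_1 → U_2 → U_3 — U_2:chain[blocks] ⇒ blocked
Since the path U_1 → U_5 ← U_3 is active, U_1 and U_3 are not d-separated given {U_2, U_4, U_5}.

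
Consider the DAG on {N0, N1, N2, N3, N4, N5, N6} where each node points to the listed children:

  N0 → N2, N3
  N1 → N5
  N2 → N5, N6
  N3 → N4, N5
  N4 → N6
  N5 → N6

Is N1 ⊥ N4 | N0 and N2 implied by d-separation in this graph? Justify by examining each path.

There are 6 undirected paths between N1 and N4; checking each against the conditioning set {N0, N2}:
Path 1: N1 → N5 → N6 ← N4
  N6 is a collider here and neither N6 nor any of its descendants is conditioned on, so the collider stays closed — the path is blocked at N6.
Path 2: N1 → N5 → N6 ← N2 ← N0 → N3 → N4
  N6 is a collider here and neither N6 nor any of its descendants is conditioned on, so the collider stays closed — the path is blocked at N6.
Path 3: N1 → N5 ← N3 → N4
  N5 is a collider here and neither N5 nor any of its descendants is conditioned on, so the collider stays closed — the path is blocked at N5.
Path 4: N1 → N5 ← N3 ← N0 → N2 → N6 ← N4
  N5 is a collider here and neither N5 nor any of its descendants is conditioned on, so the collider stays closed — the path is blocked at N5.
Path 5: N1 → N5 ← N2 → N6 ← N4
  N5 is a collider here and neither N5 nor any of its descendants is conditioned on, so the collider stays closed — the path is blocked at N5.
Path 6: N1 → N5 ← N2 ← N0 → N3 → N4
  N5 is a collider here and neither N5 nor any of its descendants is conditioned on, so the collider stays closed — the path is blocked at N5.
Since every path is blocked, d-separation holds.

Yes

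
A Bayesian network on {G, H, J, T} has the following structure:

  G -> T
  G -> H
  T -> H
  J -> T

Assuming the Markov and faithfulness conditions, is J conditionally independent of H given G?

There are 2 undirected paths between J and H; checking each against the conditioning set {G}:
Path 1: J → T → H
  T is a chain and T is not conditioned on — no node blocks this path, so it is active.
Path 2: J → T ← G → H
  T is a collider here and neither T nor any of its descendants is conditioned on, so the collider stays closed — the path is blocked at T.
At least one path is unblocked, so d-separation fails.

No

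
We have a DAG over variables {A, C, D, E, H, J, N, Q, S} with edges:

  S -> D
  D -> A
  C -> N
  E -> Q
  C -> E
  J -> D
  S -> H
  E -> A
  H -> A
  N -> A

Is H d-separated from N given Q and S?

4 paths connect H and N; each must be blocked for d-separation to hold:
Path 1: H → A ← N
  A is a collider here and neither A nor any of its descendants is conditioned on, so the collider stays closed — the path is blocked at A.
Path 2: H → A ← E ← C → N
  A is a collider here and neither A nor any of its descendants is conditioned on, so the collider stays closed — the path is blocked at A.
Path 3: H ← S → D → A ← N
  S is a fork here and S is conditioned on, so the path is blocked at S.
Path 4: H ← S → D → A ← E ← C → N
  S is a fork here and S is conditioned on, so the path is blocked at S.
Since every path is blocked, d-separation holds.

Yes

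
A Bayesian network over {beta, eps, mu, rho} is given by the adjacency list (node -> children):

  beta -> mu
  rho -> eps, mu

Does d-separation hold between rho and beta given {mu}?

Only one path connects rho and beta:
Path 1: rho → mu ← beta
  mu is a collider and mu is conditioned on, which opens it — no node blocks this path, so it is active.
At least one path is unblocked, so d-separation fails.

No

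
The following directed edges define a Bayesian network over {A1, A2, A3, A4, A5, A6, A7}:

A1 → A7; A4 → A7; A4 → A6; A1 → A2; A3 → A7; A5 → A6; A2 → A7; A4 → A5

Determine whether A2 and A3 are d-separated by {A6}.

2 paths connect A2 and A3; each must be blocked for d-separation to hold:
Path 1: A2 ← A1 → A7 ← A3
  A7 is a collider here and neither A7 nor any of its descendants is conditioned on, so the collider stays closed — the path is blocked at A7.
Path 2: A2 → A7 ← A3
  A7 is a collider here and neither A7 nor any of its descendants is conditioned on, so the collider stays closed — the path is blocked at A7.
All paths are blocked; A2 ⊥ A3 | {A6} holds.

Yes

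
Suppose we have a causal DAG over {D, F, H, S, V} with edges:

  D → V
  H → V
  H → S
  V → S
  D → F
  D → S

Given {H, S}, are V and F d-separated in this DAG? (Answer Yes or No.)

No — V and F are not d-separated given {H, S}.

Enumerating the 3 paths from V to F and testing each for blocking by {H, S}:
Path 1: V ← D → F
  D is a fork and D is not conditioned on — no node blocks this path, so it is active.
Path 2: V → S ← D → F
  S is a collider and S is conditioned on, which opens it; D is a fork and D is not conditioned on — no node blocks this path, so it is active.
Path 3: V ← H → S ← D → F
  H is a fork here and H is conditioned on, so the path is blocked at H.
Because an active path exists, V and F are not d-separated.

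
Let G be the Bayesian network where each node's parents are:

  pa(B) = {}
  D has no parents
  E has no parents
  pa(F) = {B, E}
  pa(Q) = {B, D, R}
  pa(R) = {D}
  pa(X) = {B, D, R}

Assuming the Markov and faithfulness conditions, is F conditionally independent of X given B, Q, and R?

Yes — F and X are d-separated given {B, Q, R}.

Enumerating the 5 paths from F to X and testing each for blocking by {B, Q, R}:
Path 1: F ← B → Q ← D → X
  B is a fork here and B is conditioned on, so the path is blocked at B.
Path 2: F ← B → Q ← D → R → X
  B is a fork here and B is conditioned on, so the path is blocked at B.
Path 3: F ← B → Q ← R → X
  B is a fork here and B is conditioned on, so the path is blocked at B.
Path 4: F ← B → Q ← R ← D → X
  B is a fork here and B is conditioned on, so the path is blocked at B.
Path 5: F ← B → X
  B is a fork here and B is conditioned on, so the path is blocked at B.
Since every path is blocked, d-separation holds.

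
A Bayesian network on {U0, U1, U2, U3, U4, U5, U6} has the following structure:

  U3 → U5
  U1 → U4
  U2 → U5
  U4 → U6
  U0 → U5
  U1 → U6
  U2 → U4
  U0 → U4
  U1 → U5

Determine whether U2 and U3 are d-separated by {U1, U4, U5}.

No

There are 4 undirected paths between U2 and U3; checking each against the conditioning set {U1, U4, U5}:
Path 1: U2 → U4 ← U0 → U5 ← U3
  U4 is a collider and U4 is conditioned on, which opens it; U0 is a fork and U0 is not conditioned on; U5 is a collider and U5 is conditioned on, which opens it — no node blocks this path, so it is active.
Path 2: U2 → U4 → U6 ← U1 → U5 ← U3
  U4 is a chain here and U4 is conditioned on, so the path is blocked at U4.
Path 3: U2 → U4 ← U1 → U5 ← U3
  U1 is a fork here and U1 is conditioned on, so the path is blocked at U1.
Path 4: U2 → U5 ← U3
  U5 is a collider and U5 is conditioned on, which opens it — no node blocks this path, so it is active.
Since the path U2 → U4 ← U0 → U5 ← U3 is active, U2 and U3 are not d-separated given {U1, U4, U5}.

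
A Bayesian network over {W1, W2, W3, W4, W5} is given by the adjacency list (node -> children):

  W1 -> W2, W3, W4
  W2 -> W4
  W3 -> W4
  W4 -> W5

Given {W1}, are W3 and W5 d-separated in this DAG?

Enumerating the 3 paths from W3 to W5 and testing each for blocking by {W1}:
Path 1: W3 ← W1 → W2 → W4 → W5
  W1 is a fork here and W1 is conditioned on, so the path is blocked at W1.
Path 2: W3 ← W1 → W4 → W5
  W1 is a fork here and W1 is conditioned on, so the path is blocked at W1.
Path 3: W3 → W4 → W5
  W4 is a chain and W4 is not conditioned on — no node blocks this path, so it is active.
At least one path is unblocked, so d-separation fails.

No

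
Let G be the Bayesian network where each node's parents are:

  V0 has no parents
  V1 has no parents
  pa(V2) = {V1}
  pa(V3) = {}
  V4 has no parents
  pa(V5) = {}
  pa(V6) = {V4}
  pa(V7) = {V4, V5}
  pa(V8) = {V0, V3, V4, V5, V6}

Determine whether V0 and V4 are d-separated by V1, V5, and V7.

Yes — V0 and V4 are d-separated given {V1, V5, V7}.

3 paths connect V0 and V4; each must be blocked for d-separation to hold:
Path 1: V0 → V8 ← V6 ← V4
  V8 is a collider here and neither V8 nor any of its descendants is conditioned on, so the collider stays closed — the path is blocked at V8.
Path 2: V0 → V8 ← V4
  V8 is a collider here and neither V8 nor any of its descendants is conditioned on, so the collider stays closed — the path is blocked at V8.
Path 3: V0 → V8 ← V5 → V7 ← V4
  V8 is a collider here and neither V8 nor any of its descendants is conditioned on, so the collider stays closed — the path is blocked at V8.
All paths are blocked; V0 ⊥ V4 | {V1, V5, V7} holds.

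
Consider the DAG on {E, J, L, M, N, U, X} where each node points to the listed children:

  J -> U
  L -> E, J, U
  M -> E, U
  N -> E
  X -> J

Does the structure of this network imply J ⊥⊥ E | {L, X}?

Yes — J and E are d-separated given {L, X}.

Enumerating the 4 paths from J to E and testing each for blocking by {L, X}:
Path 1: J → U ← L → E
  U is a collider here and neither U nor any of its descendants is conditioned on, so the collider stays closed — the path is blocked at U.
Path 2: J → U ← M → E
  U is a collider here and neither U nor any of its descendants is conditioned on, so the collider stays closed — the path is blocked at U.
Path 3: J ← L → U ← M → E
  L is a fork here and L is conditioned on, so the path is blocked at L.
Path 4: J ← L → E
  L is a fork here and L is conditioned on, so the path is blocked at L.
All paths are blocked; J ⊥ E | {L, X} holds.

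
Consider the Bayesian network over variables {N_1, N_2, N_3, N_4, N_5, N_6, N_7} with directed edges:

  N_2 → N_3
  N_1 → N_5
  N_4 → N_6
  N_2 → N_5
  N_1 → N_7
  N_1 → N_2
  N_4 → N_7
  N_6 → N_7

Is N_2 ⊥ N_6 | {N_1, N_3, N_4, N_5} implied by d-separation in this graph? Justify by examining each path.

There are 4 undirected paths between N_2 and N_6; checking each against the conditioning set {N_1, N_3, N_4, N_5}:
Path 1: N_2 ← N_1 → N_7 ← N_6
  N_1 is a fork here and N_1 is conditioned on, so the path is blocked at N_1.
Path 2: N_2 ← N_1 → N_7 ← N_4 → N_6
  N_1 is a fork here and N_1 is conditioned on, so the path is blocked at N_1.
Path 3: N_2 → N_5 ← N_1 → N_7 ← N_6
  N_1 is a fork here and N_1 is conditioned on, so the path is blocked at N_1.
Path 4: N_2 → N_5 ← N_1 → N_7 ← N_4 → N_6
  N_1 is a fork here and N_1 is conditioned on, so the path is blocked at N_1.
Every path is blocked, so N_2 and N_6 are d-separated given {N_1, N_3, N_4, N_5}.

Yes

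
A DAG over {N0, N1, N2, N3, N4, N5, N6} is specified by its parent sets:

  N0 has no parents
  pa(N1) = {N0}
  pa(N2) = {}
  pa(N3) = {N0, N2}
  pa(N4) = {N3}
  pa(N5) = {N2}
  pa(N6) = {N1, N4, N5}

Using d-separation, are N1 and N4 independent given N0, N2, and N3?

Yes

We examine all 4 paths between N1 and N4:
Path 1: N1 → N6 ← N4
  N6 is a collider here and neither N6 nor any of its descendants is conditioned on, so the collider stays closed — the path is blocked at N6.
Path 2: N1 → N6 ← N5 ← N2 → N3 → N4
  N6 is a collider here and neither N6 nor any of its descendants is conditioned on, so the collider stays closed — the path is blocked at N6.
Path 3: N1 ← N0 → N3 → N4
  N0 is a fork here and N0 is conditioned on, so the path is blocked at N0.
Path 4: N1 ← N0 → N3 ← N2 → N5 → N6 ← N4
  N0 is a fork here and N0 is conditioned on, so the path is blocked at N0.
Since every path is blocked, d-separation holds.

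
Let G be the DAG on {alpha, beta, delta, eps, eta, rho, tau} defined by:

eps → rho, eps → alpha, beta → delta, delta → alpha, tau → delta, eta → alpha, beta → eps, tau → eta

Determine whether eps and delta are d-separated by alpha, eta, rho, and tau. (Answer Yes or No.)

We examine all 3 paths between eps and delta:
Path 1: eps ← beta → delta
  beta is a fork and beta is not conditioned on — no node blocks this path, so it is active.
Path 2: eps → alpha ← eta ← tau → delta
  eta is a chain here and eta is conditioned on, so the path is blocked at eta.
Path 3: eps → alpha ← delta
  alpha is a collider and alpha is conditioned on, which opens it — no node blocks this path, so it is active.
At least one path is unblocked, so d-separation fails.

No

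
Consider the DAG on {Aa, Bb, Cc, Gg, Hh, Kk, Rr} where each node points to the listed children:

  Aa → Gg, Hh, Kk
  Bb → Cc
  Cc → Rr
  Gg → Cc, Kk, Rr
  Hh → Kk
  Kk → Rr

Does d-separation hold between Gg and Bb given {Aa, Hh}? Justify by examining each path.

5 paths connect Gg and Bb; each must be blocked for d-separation to hold:
Path 1: Gg ← Aa → Hh → Kk → Rr ← Cc ← Bb
  Aa is a fork here and Aa is conditioned on, so the path is blocked at Aa.
Path 2: Gg ← Aa → Kk → Rr ← Cc ← Bb
  Aa is a fork here and Aa is conditioned on, so the path is blocked at Aa.
Path 3: Gg → Rr ← Cc ← Bb
  Rr is a collider here and neither Rr nor any of its descendants is conditioned on, so the collider stays closed — the path is blocked at Rr.
Path 4: Gg → Cc ← Bb
  Cc is a collider here and neither Cc nor any of its descendants is conditioned on, so the collider stays closed — the path is blocked at Cc.
Path 5: Gg → Kk → Rr ← Cc ← Bb
  Rr is a collider here and neither Rr nor any of its descendants is conditioned on, so the collider stays closed — the path is blocked at Rr.
Since every path is blocked, d-separation holds.

Yes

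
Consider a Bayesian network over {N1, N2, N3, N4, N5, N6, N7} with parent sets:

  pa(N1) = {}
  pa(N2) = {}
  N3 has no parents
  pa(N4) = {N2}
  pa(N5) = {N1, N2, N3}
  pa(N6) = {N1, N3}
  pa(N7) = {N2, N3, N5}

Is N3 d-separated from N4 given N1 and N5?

Enumerating the 6 paths from N3 to N4 and testing each for blocking by {N1, N5}:
  1. N3 → N5 ← N2 → N4 — N5:collider[open]; N2:fork[open] ⇒ active
  2. N3 → N5 → N7 ← N2 → N4 — N5:chain[blocks]; N7:collider[blocks]; N2:fork[open] ⇒ blocked
  3. N3 → N7 ← N5 ← N2 → N4 — N7:collider[blocks]; N5:chain[blocks]; N2:fork[open] ⇒ blocked
  4. N3 → N7 ← N2 → N4 — N7:collider[blocks]; N2:fork[open] ⇒ blocked
  5. N3 → N6 ← N1 → N5 ← N2 → N4 — N6:collider[blocks]; N1:fork[blocks]; N5:collider[open]; N2:fork[open] ⇒ blocked
  6. N3 → N6 ← N1 → N5 → N7 ← N2 → N4 — N6:collider[blocks]; N1:fork[blocks]; N5:chain[blocks]; N7:collider[blocks]; N2:fork[open] ⇒ blocked
Because an active path exists, N3 and N4 are not d-separated.

No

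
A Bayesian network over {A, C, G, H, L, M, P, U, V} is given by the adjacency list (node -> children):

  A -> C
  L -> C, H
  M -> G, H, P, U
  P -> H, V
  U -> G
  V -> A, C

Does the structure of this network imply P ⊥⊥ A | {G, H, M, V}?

We examine all 6 paths between P and A:
Path 1: P → V → C ← A
  V is a chain here and V is conditioned on, so the path is blocked at V.
Path 2: P → V → A
  V is a chain here and V is conditioned on, so the path is blocked at V.
Path 3: P → H ← L → C ← V → A
  C is a collider here and neither C nor any of its descendants is conditioned on, so the collider stays closed — the path is blocked at C.
Path 4: P → H ← L → C ← A
  C is a collider here and neither C nor any of its descendants is conditioned on, so the collider stays closed — the path is blocked at C.
Path 5: P ← M → H ← L → C ← V → A
  M is a fork here and M is conditioned on, so the path is blocked at M.
Path 6: P ← M → H ← L → C ← A
  M is a fork here and M is conditioned on, so the path is blocked at M.
Since every path is blocked, d-separation holds.

Yes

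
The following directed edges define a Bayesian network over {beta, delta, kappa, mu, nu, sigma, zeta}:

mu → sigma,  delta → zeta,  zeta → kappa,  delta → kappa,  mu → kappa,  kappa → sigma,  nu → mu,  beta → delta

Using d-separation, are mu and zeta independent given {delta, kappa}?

No

We examine all 4 paths between mu and zeta:
  1. mu → sigma ← kappa ← zeta — sigma:collider[blocks]; kappa:chain[blocks] ⇒ blocked
  2. mu → sigma ← kappa ← delta → zeta — sigma:collider[blocks]; kappa:chain[blocks]; delta:fork[blocks] ⇒ blocked
  3. mu → kappa ← zeta — kappa:collider[open] ⇒ active
  4. mu → kappa ← delta → zeta — kappa:collider[open]; delta:fork[blocks] ⇒ blocked
Since the path mu → kappa ← zeta is active, mu and zeta are not d-separated given {delta, kappa}.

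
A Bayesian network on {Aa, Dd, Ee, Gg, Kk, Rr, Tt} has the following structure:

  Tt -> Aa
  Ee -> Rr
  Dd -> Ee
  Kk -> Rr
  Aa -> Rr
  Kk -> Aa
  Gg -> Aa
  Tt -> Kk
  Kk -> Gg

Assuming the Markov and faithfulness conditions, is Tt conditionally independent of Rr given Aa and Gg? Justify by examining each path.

No

Enumerating the 6 paths from Tt to Rr and testing each for blocking by {Aa, Gg}:
  1. Tt → Aa → Rr — Aa:chain[blocks] ⇒ blocked
  2. Tt → Aa ← Gg ← Kk → Rr — Aa:collider[open]; Gg:chain[blocks]; Kk:fork[open] ⇒ blocked
  3. Tt → Aa ← Kk → Rr — Aa:collider[open]; Kk:fork[open] ⇒ active
  4. Tt → Kk → Rr — Kk:chain[open] ⇒ active
  5. Tt → Kk → Gg → Aa → Rr — Kk:chain[open]; Gg:chain[blocks]; Aa:chain[blocks] ⇒ blocked
  6. Tt → Kk → Aa → Rr — Kk:chain[open]; Aa:chain[blocks] ⇒ blocked
At least one path is unblocked, so d-separation fails.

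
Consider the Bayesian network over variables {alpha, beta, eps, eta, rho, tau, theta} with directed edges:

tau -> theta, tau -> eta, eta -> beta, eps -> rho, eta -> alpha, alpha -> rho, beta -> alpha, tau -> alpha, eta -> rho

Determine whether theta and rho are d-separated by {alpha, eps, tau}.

Yes

6 paths connect theta and rho; each must be blocked for d-separation to hold:
Path 1: theta ← tau → alpha ← beta ← eta → rho
  tau is a fork here and tau is conditioned on, so the path is blocked at tau.
Path 2: theta ← tau → alpha ← eta → rho
  tau is a fork here and tau is conditioned on, so the path is blocked at tau.
Path 3: theta ← tau → alpha → rho
  tau is a fork here and tau is conditioned on, so the path is blocked at tau.
Path 4: theta ← tau → eta → beta → alpha → rho
  tau is a fork here and tau is conditioned on, so the path is blocked at tau.
Path 5: theta ← tau → eta → alpha → rho
  tau is a fork here and tau is conditioned on, so the path is blocked at tau.
Path 6: theta ← tau → eta → rho
  tau is a fork here and tau is conditioned on, so the path is blocked at tau.
All paths are blocked; theta ⊥ rho | {alpha, eps, tau} holds.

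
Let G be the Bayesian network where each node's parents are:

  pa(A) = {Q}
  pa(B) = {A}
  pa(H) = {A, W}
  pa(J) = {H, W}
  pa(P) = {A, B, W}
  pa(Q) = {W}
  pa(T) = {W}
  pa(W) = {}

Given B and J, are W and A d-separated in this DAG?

Enumerating the 5 paths from W to A and testing each for blocking by {B, J}:
  1. W → Q → A — Q:chain[open] ⇒ active
  2. W → H ← A — H:collider[open] ⇒ active
  3. W → J ← H ← A — J:collider[open]; H:chain[open] ⇒ active
  4. W → P ← B ← A — P:collider[blocks]; B:chain[blocks] ⇒ blocked
  5. W → P ← A — P:collider[blocks] ⇒ blocked
At least one path is unblocked, so d-separation fails.

No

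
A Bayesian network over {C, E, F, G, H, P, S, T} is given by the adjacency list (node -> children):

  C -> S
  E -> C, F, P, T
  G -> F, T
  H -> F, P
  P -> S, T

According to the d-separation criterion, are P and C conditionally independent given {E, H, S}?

There are 6 undirected paths between P and C; checking each against the conditioning set {E, H, S}:
  1. P ← E → C — E:fork[blocks] ⇒ blocked
  2. P → S ← C — S:collider[open] ⇒ active
  3. P ← H → F ← E → C — H:fork[blocks]; F:collider[blocks]; E:fork[blocks] ⇒ blocked
  4. P ← H → F ← G → T ← E → C — H:fork[blocks]; F:collider[blocks]; G:fork[open]; T:collider[blocks]; E:fork[blocks] ⇒ blocked
  5. P → T ← E → C — T:collider[blocks]; E:fork[blocks] ⇒ blocked
  6. P → T ← G → F ← E → C — T:collider[blocks]; G:fork[open]; F:collider[blocks]; E:fork[blocks] ⇒ blocked
At least one path is unblocked, so d-separation fails.

No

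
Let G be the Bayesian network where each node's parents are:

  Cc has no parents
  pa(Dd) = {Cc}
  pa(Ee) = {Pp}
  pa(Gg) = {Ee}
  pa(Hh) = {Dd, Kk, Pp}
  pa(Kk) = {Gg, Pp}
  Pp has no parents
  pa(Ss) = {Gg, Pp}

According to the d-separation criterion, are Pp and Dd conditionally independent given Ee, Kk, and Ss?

4 paths connect Pp and Dd; each must be blocked for d-separation to hold:
Path 1: Pp → Ss ← Gg → Kk → Hh ← Dd
  Kk is a chain here and Kk is conditioned on, so the path is blocked at Kk.
Path 2: Pp → Kk → Hh ← Dd
  Kk is a chain here and Kk is conditioned on, so the path is blocked at Kk.
Path 3: Pp → Hh ← Dd
  Hh is a collider here and neither Hh nor any of its descendants is conditioned on, so the collider stays closed — the path is blocked at Hh.
Path 4: Pp → Ee → Gg → Kk → Hh ← Dd
  Ee is a chain here and Ee is conditioned on, so the path is blocked at Ee.
All paths are blocked; Pp ⊥ Dd | {Ee, Kk, Ss} holds.

Yes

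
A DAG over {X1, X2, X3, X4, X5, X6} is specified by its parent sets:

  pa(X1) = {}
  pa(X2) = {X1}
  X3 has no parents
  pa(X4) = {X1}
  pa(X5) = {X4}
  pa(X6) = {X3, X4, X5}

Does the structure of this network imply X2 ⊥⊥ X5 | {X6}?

There are 2 undirected paths between X2 and X5; checking each against the conditioning set {X6}:
  1. X2 ← X1 → X4 → X5 — X1:fork[open]; X4:chain[open] ⇒ active
  2. X2 ← X1 → X4 → X6 ← X5 — X1:fork[open]; X4:chain[open]; X6:collider[open] ⇒ active
Because an active path exists, X2 and X5 are not d-separated.

No — X2 and X5 are not d-separated given {X6}.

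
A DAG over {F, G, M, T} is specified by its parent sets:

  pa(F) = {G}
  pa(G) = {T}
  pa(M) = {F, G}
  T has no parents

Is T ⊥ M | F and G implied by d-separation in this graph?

Yes

We examine all 2 paths between T and M:
Path 1: T → G → M
  G is a chain here and G is conditioned on, so the path is blocked at G.
Path 2: T → G → F → M
  G is a chain here and G is conditioned on, so the path is blocked at G.
Every path is blocked, so T and M are d-separated given {F, G}.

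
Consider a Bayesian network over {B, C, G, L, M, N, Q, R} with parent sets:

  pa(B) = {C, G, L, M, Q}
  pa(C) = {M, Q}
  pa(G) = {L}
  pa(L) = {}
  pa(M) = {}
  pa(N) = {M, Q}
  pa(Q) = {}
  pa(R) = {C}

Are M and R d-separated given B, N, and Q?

No

Enumerating the 5 paths from M to R and testing each for blocking by {B, N, Q}:
  1. M → B ← Q → C → R — B:collider[open]; Q:fork[blocks]; C:chain[open] ⇒ blocked
  2. M → B ← C → R — B:collider[open]; C:fork[open] ⇒ active
  3. M → N ← Q → B ← C → R — N:collider[open]; Q:fork[blocks]; B:collider[open]; C:fork[open] ⇒ blocked
  4. M → N ← Q → C → R — N:collider[open]; Q:fork[blocks]; C:chain[open] ⇒ blocked
  5. M → C → R — C:chain[open] ⇒ active
Since the path M → B ← C → R is active, M and R are not d-separated given {B, N, Q}.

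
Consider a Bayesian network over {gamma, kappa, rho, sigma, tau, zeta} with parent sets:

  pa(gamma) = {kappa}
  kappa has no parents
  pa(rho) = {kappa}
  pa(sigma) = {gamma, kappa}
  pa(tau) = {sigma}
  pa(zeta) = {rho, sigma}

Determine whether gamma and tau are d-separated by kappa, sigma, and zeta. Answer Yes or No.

We examine all 3 paths between gamma and tau:
Path 1: gamma → sigma → tau
  sigma is a chain here and sigma is conditioned on, so the path is blocked at sigma.
Path 2: gamma ← kappa → sigma → tau
  kappa is a fork here and kappa is conditioned on, so the path is blocked at kappa.
Path 3: gamma ← kappa → rho → zeta ← sigma → tau
  kappa is a fork here and kappa is conditioned on, so the path is blocked at kappa.
Every path is blocked, so gamma and tau are d-separated given {kappa, sigma, zeta}.

Yes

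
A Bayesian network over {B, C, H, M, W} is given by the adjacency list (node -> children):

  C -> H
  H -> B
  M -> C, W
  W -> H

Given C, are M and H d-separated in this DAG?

No

We examine all 2 paths between M and H:
Path 1: M → C → H
  C is a chain here and C is conditioned on, so the path is blocked at C.
Path 2: M → W → H
  W is a chain and W is not conditioned on — no node blocks this path, so it is active.
At least one path is unblocked, so d-separation fails.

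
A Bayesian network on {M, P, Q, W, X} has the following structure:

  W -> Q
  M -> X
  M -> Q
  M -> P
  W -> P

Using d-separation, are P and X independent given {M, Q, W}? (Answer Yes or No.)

Yes — P and X are d-separated given {M, Q, W}.

2 paths connect P and X; each must be blocked for d-separation to hold:
  1. P ← M → X — M:fork[blocks] ⇒ blocked
  2. P ← W → Q ← M → X — W:fork[blocks]; Q:collider[open]; M:fork[blocks] ⇒ blocked
All paths are blocked; P ⊥ X | {M, Q, W} holds.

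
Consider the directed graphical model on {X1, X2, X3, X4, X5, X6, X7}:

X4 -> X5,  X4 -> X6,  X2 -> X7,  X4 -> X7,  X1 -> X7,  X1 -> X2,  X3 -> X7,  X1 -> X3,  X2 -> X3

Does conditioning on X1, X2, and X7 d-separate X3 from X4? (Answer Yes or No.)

We examine all 5 paths between X3 and X4:
Path 1: X3 → X7 ← X4
  X7 is a collider and X7 is conditioned on, which opens it — no node blocks this path, so it is active.
Path 2: X3 ← X2 → X7 ← X4
  X2 is a fork here and X2 is conditioned on, so the path is blocked at X2.
Path 3: X3 ← X2 ← X1 → X7 ← X4
  X2 is a chain here and X2 is conditioned on, so the path is blocked at X2.
Path 4: X3 ← X1 → X7 ← X4
  X1 is a fork here and X1 is conditioned on, so the path is blocked at X1.
Path 5: X3 ← X1 → X2 → X7 ← X4
  X1 is a fork here and X1 is conditioned on, so the path is blocked at X1.
Because an active path exists, X3 and X4 are not d-separated.

No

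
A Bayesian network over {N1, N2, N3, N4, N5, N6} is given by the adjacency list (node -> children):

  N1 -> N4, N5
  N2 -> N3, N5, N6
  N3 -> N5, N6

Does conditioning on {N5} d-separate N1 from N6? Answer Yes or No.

No

4 paths connect N1 and N6; each must be blocked for d-separation to hold:
  1. N1 → N5 ← N3 → N6 — N5:collider[open]; N3:fork[open] ⇒ active
  2. N1 → N5 ← N3 ← N2 → N6 — N5:collider[open]; N3:chain[open]; N2:fork[open] ⇒ active
  3. N1 → N5 ← N2 → N6 — N5:collider[open]; N2:fork[open] ⇒ active
  4. N1 → N5 ← N2 → N3 → N6 — N5:collider[open]; N2:fork[open]; N3:chain[open] ⇒ active
Because an active path exists, N1 and N6 are not d-separated.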